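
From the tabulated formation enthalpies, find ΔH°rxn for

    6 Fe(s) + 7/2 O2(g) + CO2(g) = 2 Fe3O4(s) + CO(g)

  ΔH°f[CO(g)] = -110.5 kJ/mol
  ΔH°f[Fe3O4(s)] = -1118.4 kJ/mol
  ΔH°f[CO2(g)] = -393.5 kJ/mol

Products: 2·(-1118.4) + 1·(-110.5) = -2347.3
Reactants: 6·(+0.0) + 7/2·(+0.0) + 1·(-393.5) = -393.5
ΔH°rxn = (-2347.3) − (-393.5) = -1953.8 kJ/mol

ΔH°rxn = -1953.8 kJ/mol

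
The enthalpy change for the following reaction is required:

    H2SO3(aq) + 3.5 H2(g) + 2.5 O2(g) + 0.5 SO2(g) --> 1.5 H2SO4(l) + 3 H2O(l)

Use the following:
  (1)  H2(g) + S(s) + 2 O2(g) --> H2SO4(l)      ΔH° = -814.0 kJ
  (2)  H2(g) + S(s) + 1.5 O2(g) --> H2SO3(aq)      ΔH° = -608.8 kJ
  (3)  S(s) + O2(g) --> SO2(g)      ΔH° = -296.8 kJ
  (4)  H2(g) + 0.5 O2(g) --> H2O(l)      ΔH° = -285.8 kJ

(1) × 3/2 (scale by 3/2 for the 3/2 H2SO4(l)): (3/2)·(-814.0) = -1221.0 kJ
(2) reversed (reverse to put H2SO3(aq) on the reactant side): +608.8 kJ
(3) reversed and × 1/2 (SO2(g) must end up as a reactant; scale by 1/2 for the 1/2 SO2(g)): (-1/2)·(-296.8) = +148.4 kJ
(4) × 3 (scale by 3 for the 3 H2O(l)): (3)·(-285.8) = -857.4 kJ
Summing the manipulated equations, ΔH° = (3/2)·(-814.0) + (-1)·(-608.8) + (-1/2)·(-296.8) + (3)·(-285.8) = -1321.2 kJ

ΔH° = -1321.2 kJ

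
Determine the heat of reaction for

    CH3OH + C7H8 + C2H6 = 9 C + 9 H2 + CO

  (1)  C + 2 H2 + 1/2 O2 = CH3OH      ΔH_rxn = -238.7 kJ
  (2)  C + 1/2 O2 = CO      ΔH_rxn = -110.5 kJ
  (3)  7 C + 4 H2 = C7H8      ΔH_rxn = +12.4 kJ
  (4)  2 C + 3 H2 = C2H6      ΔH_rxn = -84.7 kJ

ΔH_rxn = 200.5 kJ

(1) reversed (reverse to put CH3OH on the reactant side): +238.7 kJ
(2) as written (CO already on the product side): -110.5 kJ
(3) reversed (reverse to put C7H8 on the reactant side): -12.4 kJ
(4) reversed (C2H6 must end up as a reactant): +84.7 kJ
Combining the equations, ΔH_rxn = (+238.7) + (-110.5) + (-12.4) + (+84.7) = 200.5 kJ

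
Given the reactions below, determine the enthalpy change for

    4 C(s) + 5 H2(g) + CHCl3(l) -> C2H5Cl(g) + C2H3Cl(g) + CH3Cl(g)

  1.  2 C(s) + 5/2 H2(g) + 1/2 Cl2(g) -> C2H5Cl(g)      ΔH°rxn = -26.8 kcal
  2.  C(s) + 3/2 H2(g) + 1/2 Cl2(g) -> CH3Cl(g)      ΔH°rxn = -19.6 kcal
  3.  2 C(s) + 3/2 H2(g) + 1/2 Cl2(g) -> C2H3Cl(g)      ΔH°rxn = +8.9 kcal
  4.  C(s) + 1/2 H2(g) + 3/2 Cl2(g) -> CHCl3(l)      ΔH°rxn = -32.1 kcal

ΔH°rxn = -5.4 kcal

eq. 1 as written (C2H5Cl(g) already on the product side): -26.8 kcal
eq. 2 as written (CH3Cl(g) already on the product side): -19.6 kcal
eq. 3 as written (C2H3Cl(g) already on the product side): +8.9 kcal
eq. 4 reversed (reverse to put CHCl3(l) on the reactant side): +32.1 kcal
Combining the equations, ΔH°rxn = (1)·(-26.8) + (1)·(-19.6) + (1)·(+8.9) + (-1)·(-32.1) = -5.4 kcal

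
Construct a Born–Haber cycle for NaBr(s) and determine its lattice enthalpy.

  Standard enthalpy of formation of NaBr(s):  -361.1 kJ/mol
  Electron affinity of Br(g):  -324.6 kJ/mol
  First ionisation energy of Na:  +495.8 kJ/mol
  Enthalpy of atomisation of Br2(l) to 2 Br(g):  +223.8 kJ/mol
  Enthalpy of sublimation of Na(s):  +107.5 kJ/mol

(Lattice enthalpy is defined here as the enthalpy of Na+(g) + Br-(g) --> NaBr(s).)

ΔHf° = 1·ΔHsub + 1·(ΣIE) + 1/2·D(Br2) + 1·EA + U
-361.1 = 1·(+107.5) + 1·(+495.8) + 1/2·(+223.8) + 1·(-324.6) + U
U = -361.1 − (+390.6) = -751.7 kJ/mol

U = -751.7 kJ/mol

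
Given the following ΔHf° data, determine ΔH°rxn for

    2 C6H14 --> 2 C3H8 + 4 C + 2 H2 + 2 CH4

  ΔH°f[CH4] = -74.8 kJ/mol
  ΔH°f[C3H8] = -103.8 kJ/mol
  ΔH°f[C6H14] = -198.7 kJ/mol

Products: 2·(-103.8) + 4·(+0.0) + 2·(+0.0) + 2·(-74.8) = -357.2
Reactants: 2·(-198.7) = -397.4
ΔH°rxn = (-357.2) − (-397.4) = 40.2 kJ/mol

ΔH°rxn = 40.2 kJ/mol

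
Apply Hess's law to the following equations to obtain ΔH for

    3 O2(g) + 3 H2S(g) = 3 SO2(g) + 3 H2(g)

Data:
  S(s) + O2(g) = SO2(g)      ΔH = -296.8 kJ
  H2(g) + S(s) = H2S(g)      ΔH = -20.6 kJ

equation 1 × 3 (scale by 3 for the 3 SO2(g)): (3)·(-296.8) = -890.4 kJ
equation 2 reversed and × 3 (reverse to put H2S(g) on the reactant side; scale by 3 for the 3 H2S(g)): (-3)·(-20.6) = +61.8 kJ
ΔH = (3)·(-296.8) + (-3)·(-20.6) = -828.6 kJ

ΔH = -828.6 kJ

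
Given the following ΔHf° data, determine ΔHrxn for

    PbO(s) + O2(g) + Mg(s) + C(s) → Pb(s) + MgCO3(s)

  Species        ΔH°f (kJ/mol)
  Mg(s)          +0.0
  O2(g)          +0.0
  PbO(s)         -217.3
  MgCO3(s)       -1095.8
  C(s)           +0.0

ΔHrxn = -878.5 kJ/mol

ΔH°rxn = Σ nΔHf°(products) − Σ nΔHf°(reactants).
Products: 1·(+0.0) + 1·(-1095.8) = -1095.8
Reactants: 1·(-217.3) + 1·(+0.0) + 1·(+0.0) + 1·(+0.0) = -217.3
ΔHrxn = (-1095.8) − (-217.3) = -878.5 kJ/mol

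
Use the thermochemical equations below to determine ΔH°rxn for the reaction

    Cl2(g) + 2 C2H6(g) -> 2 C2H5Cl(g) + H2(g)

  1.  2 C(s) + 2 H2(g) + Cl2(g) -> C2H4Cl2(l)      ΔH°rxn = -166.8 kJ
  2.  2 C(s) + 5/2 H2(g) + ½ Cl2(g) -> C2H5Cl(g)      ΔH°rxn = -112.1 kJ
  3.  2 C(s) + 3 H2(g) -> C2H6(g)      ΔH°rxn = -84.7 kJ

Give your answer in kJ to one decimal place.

ΔH°rxn = -54.8 kJ

eq. 1: not needed.
eq. 2 × 2: (2)·(-112.1) = -224.2 kJ
eq. 3 reversed and × 2: (-2)·(-84.7) = +169.4 kJ
ΔH°rxn = (2)·(-112.1) + (-2)·(-84.7) = -54.8 kJ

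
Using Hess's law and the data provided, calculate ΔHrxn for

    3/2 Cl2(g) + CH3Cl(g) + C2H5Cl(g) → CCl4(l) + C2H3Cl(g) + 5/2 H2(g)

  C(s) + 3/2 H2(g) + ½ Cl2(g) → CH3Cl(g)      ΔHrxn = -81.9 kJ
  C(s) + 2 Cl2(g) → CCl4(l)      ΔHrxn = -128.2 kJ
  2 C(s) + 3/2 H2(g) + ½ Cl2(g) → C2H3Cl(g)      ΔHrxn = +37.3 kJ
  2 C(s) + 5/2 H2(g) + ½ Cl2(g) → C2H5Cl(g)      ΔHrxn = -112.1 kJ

ΔHrxn = 103.1 kJ

equation 1 reversed (CH3Cl(g) must end up as a reactant): +81.9 kJ
equation 2 as written (CCl4(l) already on the product side): -128.2 kJ
equation 3 as written (C2H3Cl(g) already on the product side): +37.3 kJ
equation 4 reversed (C2H5Cl(g) must end up as a reactant): +112.1 kJ
ΔHrxn = (-1)·(-81.9) + (1)·(-128.2) + (1)·(+37.3) + (-1)·(-112.1) = 103.1 kJ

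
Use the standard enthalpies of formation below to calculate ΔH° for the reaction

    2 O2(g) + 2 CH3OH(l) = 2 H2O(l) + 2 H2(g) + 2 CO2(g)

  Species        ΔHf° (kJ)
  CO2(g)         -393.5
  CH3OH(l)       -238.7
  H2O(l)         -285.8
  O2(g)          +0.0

Products: 2·(-285.8) + 2·(+0.0) + 2·(-393.5) = -1358.6
Reactants: 2·(+0.0) + 2·(-238.7) = -477.4
ΔH° = (-1358.6) − (-477.4) = -881.2 kJ

ΔH° = -881.2 kJ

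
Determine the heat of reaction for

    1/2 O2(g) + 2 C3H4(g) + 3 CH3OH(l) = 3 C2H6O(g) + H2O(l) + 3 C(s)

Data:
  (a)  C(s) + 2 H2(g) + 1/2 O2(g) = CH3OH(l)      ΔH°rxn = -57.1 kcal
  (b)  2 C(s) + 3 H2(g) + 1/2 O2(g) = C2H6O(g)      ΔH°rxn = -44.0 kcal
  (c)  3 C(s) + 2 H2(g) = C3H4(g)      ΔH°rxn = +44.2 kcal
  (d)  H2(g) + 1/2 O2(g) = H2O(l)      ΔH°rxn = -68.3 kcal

(a) reversed and × 3 (reverse to put CH3OH(l) on the reactant side; ×3 to match 3 CH3OH(l) in the target): (-3)·(-57.1) = +171.3 kcal
(b) × 3 (×3 to match 3 C2H6O(g) in the target): (3)·(-44.0) = -132.0 kcal
(c) reversed and × 2 (C3H4(g) must end up as a reactant; ×2 to match 2 C3H4(g) in the target): (-2)·(+44.2) = -88.4 kcal
(d) as written (H2O(l) already on the product side): -68.3 kcal
Summing the manipulated equations, ΔH°rxn = (+171.3) + (-132.0) + (-88.4) + (-68.3) = -117.4 kcal

ΔH°rxn = -117.4 kcal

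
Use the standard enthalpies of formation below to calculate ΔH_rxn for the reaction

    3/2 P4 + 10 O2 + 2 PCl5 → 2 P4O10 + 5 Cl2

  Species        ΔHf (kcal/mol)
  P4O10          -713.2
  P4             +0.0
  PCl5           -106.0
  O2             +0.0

ΔH°rxn = Σ nΔHf°(products) − Σ nΔHf°(reactants).
Products: 2·(-713.2) + 5·(+0.0) = -1426.4
Reactants: 3/2·(+0.0) + 10·(+0.0) + 2·(-106.0) = -212.0
ΔH_rxn = (-1426.4) − (-212.0) = -1214.4 kcal/mol

ΔH_rxn = -1214.4 kcal/mol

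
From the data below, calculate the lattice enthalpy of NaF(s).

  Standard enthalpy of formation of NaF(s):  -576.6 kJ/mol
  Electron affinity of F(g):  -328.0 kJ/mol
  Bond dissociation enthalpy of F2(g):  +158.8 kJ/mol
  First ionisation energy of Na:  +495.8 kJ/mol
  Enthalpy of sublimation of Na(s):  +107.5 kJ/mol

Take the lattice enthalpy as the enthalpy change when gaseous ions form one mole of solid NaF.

ΔHf° = 1·ΔHsub + 1·(ΣIE) + 1/2·D(F2) + 1·EA + U
-576.6 = 1·(+107.5) + 1·(+495.8) + 1/2·(+158.8) + 1·(-328.0) + U
U = -576.6 − (+354.7) = -931.3 kJ/mol

U = -931.3 kJ/mol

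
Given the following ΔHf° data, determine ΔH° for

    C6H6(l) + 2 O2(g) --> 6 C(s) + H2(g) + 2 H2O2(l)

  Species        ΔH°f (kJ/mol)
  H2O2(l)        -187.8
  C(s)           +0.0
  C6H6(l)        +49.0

Products: 6·(+0.0) + 1·(+0.0) + 2·(-187.8) = -375.6
Reactants: 1·(+49.0) + 2·(+0.0) = +49.0
ΔH° = (-375.6) − (+49.0) = -424.6 kJ/mol

ΔH° = -424.6 kJ/mol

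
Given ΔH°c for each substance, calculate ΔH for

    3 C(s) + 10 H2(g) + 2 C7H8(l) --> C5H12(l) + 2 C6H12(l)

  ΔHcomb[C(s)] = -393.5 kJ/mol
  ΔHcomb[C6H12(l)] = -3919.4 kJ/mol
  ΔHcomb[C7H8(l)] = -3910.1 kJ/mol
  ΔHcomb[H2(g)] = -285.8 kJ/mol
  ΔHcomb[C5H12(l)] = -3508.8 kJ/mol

ΔH = -511.1 kJ/mol

Using ΔH = Σ nΔHc°(reactants) − Σ nΔHc°(products):
= [3·(-393.5) + 10·(-285.8) + 2·(-3910.1)] − [1·(-3508.8) + 2·(-3919.4)]
= -511.1 kJ/mol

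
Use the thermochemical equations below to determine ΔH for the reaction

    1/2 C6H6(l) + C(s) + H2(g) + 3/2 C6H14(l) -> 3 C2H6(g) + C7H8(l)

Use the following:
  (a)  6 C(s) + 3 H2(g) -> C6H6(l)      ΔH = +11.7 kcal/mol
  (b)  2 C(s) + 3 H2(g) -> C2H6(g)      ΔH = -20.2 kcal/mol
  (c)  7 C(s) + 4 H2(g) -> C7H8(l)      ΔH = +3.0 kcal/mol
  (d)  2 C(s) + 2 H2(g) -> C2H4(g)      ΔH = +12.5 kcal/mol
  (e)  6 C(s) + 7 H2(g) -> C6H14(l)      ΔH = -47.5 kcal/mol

(a) reversed and × 1/2 (C6H6(l) must end up as a reactant; scale by 1/2 for the 1/2 C6H6(l)): (-1/2)·(+11.7) = -5.85 kcal/mol
(b) × 3 (scale by 3 for the 3 C2H6(g)): (3)·(-20.2) = -60.6 kcal/mol
(c) as written (C7H8(l) already on the product side): +3.0 kcal/mol
(d): not needed (C2H4(g) appears nowhere else).
(e) reversed and × 3/2 (C6H14(l) must end up as a reactant; scale by 3/2 for the 3/2 C6H14(l)): (-3/2)·(-47.5) = +71.25 kcal/mol
Combining the equations, ΔH = (-1/2)·(+11.7) + (3)·(-20.2) + (1)·(+3.0) + (-3/2)·(-47.5) = 7.8 kcal/mol

ΔH = 7.8 kcal/mol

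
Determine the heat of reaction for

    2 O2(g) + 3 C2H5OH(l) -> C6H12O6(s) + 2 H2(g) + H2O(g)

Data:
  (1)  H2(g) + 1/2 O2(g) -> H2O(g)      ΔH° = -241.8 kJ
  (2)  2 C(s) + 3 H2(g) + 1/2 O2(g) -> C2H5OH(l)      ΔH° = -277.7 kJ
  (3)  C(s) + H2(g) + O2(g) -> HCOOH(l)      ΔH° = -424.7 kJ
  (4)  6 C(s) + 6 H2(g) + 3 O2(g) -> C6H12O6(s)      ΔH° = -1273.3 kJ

(1) as written (H2O(g) already on the product side): -241.8 kJ
(2) reversed and × 3 (C2H5OH(l) must end up as a reactant; scale by 3 for the 3 C2H5OH(l)): (-3)·(-277.7) = +833.1 kJ
(3): not needed (HCOOH(l) appears nowhere else).
(4) as written (C6H12O6(s) already on the product side): -1273.3 kJ
Combining the equations, ΔH° = (1)·(-241.8) + (-3)·(-277.7) + (1)·(-1273.3) = -682.0 kJ

ΔH° = -682.0 kJ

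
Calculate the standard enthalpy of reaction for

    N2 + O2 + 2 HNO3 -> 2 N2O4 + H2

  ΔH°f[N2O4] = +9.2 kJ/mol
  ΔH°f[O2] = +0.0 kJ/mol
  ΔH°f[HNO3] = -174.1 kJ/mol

ΔH°rxn = Σ nΔHf°(products) − Σ nΔHf°(reactants).
Products: 2·(+9.2) + 1·(+0.0) = +18.4
Reactants: 1·(+0.0) + 1·(+0.0) + 2·(-174.1) = -348.2
ΔH° = (+18.4) − (-348.2) = 366.6 kJ/mol

ΔH° = 366.6 kJ/mol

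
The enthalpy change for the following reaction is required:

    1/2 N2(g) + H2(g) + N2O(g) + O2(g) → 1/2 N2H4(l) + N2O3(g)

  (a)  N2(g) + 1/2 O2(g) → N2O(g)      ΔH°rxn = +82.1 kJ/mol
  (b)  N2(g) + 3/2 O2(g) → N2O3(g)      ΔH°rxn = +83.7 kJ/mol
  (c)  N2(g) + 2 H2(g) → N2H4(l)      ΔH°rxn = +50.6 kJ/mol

(a) reversed (N2O(g) must end up as a reactant): -82.1 kJ/mol
(b) as written (N2O3(g) already on the product side): +83.7 kJ/mol
(c) × 1/2 (scale by 1/2 for the 1/2 N2H4(l)): (1/2)·(+50.6) = +25.3 kJ/mol
Since enthalpy is a state function, ΔH°rxn = (-82.1) + (+83.7) + (+25.3) = 26.9 kJ/mol

ΔH°rxn = 26.9 kJ/mol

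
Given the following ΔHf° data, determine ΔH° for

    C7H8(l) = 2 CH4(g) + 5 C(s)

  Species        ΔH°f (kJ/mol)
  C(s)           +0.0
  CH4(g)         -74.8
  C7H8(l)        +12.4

ΔH° = -162.0 kJ/mol

ΔH°rxn = Σ nΔHf°(products) − Σ nΔHf°(reactants).
Products: 2·(-74.8) + 5·(+0.0) = -149.6
Reactants: 1·(+12.4) = +12.4
ΔH° = (-149.6) − (+12.4) = -162.0 kJ/mol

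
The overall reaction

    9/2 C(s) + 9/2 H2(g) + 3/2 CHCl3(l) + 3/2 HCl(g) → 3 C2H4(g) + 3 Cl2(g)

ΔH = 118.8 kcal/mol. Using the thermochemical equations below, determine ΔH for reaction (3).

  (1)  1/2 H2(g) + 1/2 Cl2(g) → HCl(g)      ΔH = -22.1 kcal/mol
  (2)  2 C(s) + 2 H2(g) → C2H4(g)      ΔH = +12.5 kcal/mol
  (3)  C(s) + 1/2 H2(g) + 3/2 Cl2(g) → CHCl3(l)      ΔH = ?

(1) reversed and × 3/2 (reverse to put HCl(g) on the reactant side; ×3/2 to match 3/2 HCl(g) in the target): (-3/2)·(-22.1) = +33.15 kcal/mol
(2) × 3 (×3 to match 3 C2H4(g) in the target): (3)·(+12.5) = +37.5 kcal/mol
(3) reversed and × 3/2 (reverse to put CHCl3(l) on the reactant side; ×3/2 to match 3/2 CHCl3(l) in the target): contributes −3/2·x
+118.8 = (+33.15) + (+37.5) − 3/2·x
x = (+118.8 − (+70.65)) / (-3/2) = -32.1 kcal/mol

ΔH = -32.1 kcal/mol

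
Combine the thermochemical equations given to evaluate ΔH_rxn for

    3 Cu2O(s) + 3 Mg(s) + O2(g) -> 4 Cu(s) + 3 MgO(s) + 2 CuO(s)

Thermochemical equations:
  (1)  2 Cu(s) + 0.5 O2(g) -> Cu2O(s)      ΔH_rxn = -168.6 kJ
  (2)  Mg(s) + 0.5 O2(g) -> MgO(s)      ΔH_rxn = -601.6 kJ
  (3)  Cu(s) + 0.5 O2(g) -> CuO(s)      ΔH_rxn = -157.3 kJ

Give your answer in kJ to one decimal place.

ΔH_rxn = -1613.6 kJ

(1) reversed and × 3 (Cu2O(s) must end up as a reactant; scale by 3 for the 3 Cu2O(s)): (-3)·(-168.6) = +505.8 kJ
(2) × 3 (×3 to match 3 MgO(s) in the target): (3)·(-601.6) = -1804.8 kJ
(3) × 2 (×2 to match 2 CuO(s) in the target): (2)·(-157.3) = -314.6 kJ
Summing the manipulated equations, ΔH_rxn = (-3)·(-168.6) + (3)·(-601.6) + (2)·(-157.3) = -1613.6 kJ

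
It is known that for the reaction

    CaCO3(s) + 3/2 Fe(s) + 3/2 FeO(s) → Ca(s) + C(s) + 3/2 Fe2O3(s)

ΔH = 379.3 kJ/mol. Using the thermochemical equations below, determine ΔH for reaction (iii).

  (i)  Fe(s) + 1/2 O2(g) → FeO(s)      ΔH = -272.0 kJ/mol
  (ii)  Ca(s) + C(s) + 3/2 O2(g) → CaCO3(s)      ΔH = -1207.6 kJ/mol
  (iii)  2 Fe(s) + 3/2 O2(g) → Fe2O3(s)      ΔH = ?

(i) reversed and × 3/2 (FeO(s) must end up as a reactant; scale by 3/2 for the 3/2 FeO(s)): (-3/2)·(-272.0) = +408.0 kJ/mol
(ii) reversed (CaCO3(s) must end up as a reactant): +1207.6 kJ/mol
(iii) × 3/2 (scale by 3/2 for the 3/2 Fe2O3(s)): contributes 3/2·x
+379.3 = (+408.0) + (+1207.6) + 3/2·x
x = (+379.3 − (+1615.6)) / (3/2) = -824.2 kJ/mol

ΔH = -824.2 kJ/mol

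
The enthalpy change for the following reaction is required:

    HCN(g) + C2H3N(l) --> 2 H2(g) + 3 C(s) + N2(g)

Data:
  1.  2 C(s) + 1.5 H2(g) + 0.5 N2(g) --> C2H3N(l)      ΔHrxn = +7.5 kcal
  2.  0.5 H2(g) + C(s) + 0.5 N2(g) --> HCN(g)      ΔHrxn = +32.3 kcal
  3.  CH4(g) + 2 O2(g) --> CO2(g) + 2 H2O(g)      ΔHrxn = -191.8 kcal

eq. 1 reversed (reverse to put C2H3N(l) on the reactant side): -7.5 kcal
eq. 2 reversed (reverse to put HCN(g) on the reactant side): -32.3 kcal
eq. 3: not needed (CH4(g) appears nowhere else).
By Hess's law, ΔHrxn = (-7.5) + (-32.3) = -39.8 kcal

ΔHrxn = -39.8 kcal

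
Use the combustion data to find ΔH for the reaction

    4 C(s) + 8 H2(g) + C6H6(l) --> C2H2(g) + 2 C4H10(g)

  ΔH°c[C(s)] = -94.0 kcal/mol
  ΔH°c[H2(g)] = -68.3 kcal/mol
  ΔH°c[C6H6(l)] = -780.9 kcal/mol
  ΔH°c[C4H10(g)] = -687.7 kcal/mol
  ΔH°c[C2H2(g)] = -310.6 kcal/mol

ΔH = -17.3 kcal/mol

With combustion enthalpies, reactants minus products:
= [4·(-94.0) + 8·(-68.3) + 1·(-780.9)] − [1·(-310.6) + 2·(-687.7)]
= -17.3 kcal/mol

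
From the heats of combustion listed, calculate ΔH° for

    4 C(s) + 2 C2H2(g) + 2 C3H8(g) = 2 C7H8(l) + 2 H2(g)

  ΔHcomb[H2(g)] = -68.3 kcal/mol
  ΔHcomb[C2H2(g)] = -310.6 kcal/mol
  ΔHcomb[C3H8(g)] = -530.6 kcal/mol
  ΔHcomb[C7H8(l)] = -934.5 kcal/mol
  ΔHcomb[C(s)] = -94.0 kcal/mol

Using ΔH = Σ nΔHc°(reactants) − Σ nΔHc°(products):
= [4·(-94.0) + 2·(-310.6) + 2·(-530.6)] − [2·(-934.5) + 2·(-68.3)]
= -52.8 kcal/mol

ΔH° = -52.8 kcal/mol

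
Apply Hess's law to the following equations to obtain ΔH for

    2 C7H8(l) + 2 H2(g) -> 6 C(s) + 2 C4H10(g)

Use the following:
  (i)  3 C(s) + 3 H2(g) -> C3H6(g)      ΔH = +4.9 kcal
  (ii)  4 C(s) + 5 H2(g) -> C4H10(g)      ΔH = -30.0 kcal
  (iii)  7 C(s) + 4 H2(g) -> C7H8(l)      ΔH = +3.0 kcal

ΔH = -66.0 kcal

(i): not needed.
(ii) × 2: (2)·(-30.0) = -60.0 kcal
(iii) reversed and × 2: (-2)·(+3.0) = -6.0 kcal
Since enthalpy is a state function, ΔH = (-60.0) + (-6.0) = -66.0 kcal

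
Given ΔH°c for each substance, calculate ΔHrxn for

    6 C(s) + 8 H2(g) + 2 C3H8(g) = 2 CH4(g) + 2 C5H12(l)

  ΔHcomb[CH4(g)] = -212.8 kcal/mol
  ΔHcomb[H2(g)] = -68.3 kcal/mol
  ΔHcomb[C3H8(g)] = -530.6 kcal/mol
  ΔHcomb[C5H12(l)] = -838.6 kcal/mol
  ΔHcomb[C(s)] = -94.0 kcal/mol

With combustion enthalpies, reactants minus products:
= [6·(-94.0) + 8·(-68.3) + 2·(-530.6)] − [2·(-212.8) + 2·(-838.6)]
= -68.8 kcal/mol

ΔHrxn = -68.8 kcal/mol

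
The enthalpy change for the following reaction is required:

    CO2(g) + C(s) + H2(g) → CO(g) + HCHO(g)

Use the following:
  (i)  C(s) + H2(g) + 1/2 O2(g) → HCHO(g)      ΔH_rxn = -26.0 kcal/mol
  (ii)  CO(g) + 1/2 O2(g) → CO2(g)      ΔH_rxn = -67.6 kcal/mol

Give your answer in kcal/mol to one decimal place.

ΔH_rxn = 41.6 kcal/mol

(i) as written (HCHO(g) already on the product side): -26.0 kcal/mol
(ii) reversed (reverse to put CO(g) on the product side): +67.6 kcal/mol
By Hess's law, ΔH_rxn = (1)·(-26.0) + (-1)·(-67.6) = 41.6 kcal/mol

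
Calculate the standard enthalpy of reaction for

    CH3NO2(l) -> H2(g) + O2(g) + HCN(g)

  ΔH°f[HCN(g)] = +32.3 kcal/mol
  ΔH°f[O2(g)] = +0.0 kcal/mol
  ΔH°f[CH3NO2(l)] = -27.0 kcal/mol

ΔH_rxn = 59.3 kcal/mol

Products: 1·(+0.0) + 1·(+0.0) + 1·(+32.3) = +32.3
Reactants: 1·(-27.0) = -27.0
ΔH_rxn = (+32.3) − (-27.0) = 59.3 kcal/mol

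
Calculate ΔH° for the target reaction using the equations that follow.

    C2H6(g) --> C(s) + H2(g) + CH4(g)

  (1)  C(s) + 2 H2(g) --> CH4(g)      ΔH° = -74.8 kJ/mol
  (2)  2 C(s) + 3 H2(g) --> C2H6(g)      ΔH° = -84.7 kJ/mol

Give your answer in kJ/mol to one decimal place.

(1) as written (CH4(g) already on the product side): -74.8 kJ/mol
(2) reversed (C2H6(g) must end up as a reactant): +84.7 kJ/mol
ΔH° = (1)·(-74.8) + (-1)·(-84.7) = 9.9 kJ/mol

ΔH° = 9.9 kJ/mol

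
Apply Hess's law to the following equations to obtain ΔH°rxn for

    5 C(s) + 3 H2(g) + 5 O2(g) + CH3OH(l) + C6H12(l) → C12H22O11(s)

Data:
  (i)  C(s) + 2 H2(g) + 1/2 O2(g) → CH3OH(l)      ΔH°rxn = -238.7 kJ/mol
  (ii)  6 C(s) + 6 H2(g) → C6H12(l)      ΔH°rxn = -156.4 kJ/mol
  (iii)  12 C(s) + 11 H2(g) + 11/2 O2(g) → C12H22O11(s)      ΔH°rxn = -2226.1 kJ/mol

ΔH°rxn = -1831.0 kJ/mol

(i) reversed: +238.7 kJ/mol
(ii) reversed: +156.4 kJ/mol
(iii) as written: -2226.1 kJ/mol
Combining the equations, ΔH°rxn = (+238.7) + (+156.4) + (-2226.1) = -1831.0 kJ/mol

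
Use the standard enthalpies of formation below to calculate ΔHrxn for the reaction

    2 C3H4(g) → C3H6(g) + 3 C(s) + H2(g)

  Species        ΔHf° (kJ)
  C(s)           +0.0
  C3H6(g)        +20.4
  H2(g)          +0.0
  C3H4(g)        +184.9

Products: 1·(+20.4) + 3·(+0.0) + 1·(+0.0) = +20.4
Reactants: 2·(+184.9) = +369.8
ΔHrxn = (+20.4) − (+369.8) = -349.4 kJ

ΔHrxn = -349.4 kJ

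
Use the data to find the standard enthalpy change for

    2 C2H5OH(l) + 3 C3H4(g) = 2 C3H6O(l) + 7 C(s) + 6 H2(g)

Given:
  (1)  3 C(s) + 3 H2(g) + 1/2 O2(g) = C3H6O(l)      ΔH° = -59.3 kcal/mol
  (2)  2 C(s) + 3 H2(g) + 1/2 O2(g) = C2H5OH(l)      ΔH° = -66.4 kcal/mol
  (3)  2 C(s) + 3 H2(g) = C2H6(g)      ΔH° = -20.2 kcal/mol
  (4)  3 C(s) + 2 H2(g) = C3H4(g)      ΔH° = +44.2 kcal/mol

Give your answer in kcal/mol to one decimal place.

(1) × 2: (2)·(-59.3) = -118.6 kcal/mol
(2) reversed and × 2: (-2)·(-66.4) = +132.8 kcal/mol
(3): not needed.
(4) reversed and × 3: (-3)·(+44.2) = -132.6 kcal/mol
ΔH° = (2)·(-59.3) + (-2)·(-66.4) + (-3)·(+44.2) = -118.4 kcal/mol

ΔH° = -118.4 kcal/mol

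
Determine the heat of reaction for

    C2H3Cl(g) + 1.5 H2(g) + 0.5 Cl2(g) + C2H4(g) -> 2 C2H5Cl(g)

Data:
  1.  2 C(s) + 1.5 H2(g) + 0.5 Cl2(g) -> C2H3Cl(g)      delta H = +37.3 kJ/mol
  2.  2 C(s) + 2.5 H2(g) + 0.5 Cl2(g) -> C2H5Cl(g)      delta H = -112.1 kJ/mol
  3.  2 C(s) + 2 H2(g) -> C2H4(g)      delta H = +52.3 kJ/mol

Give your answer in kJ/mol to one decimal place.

eq. 1 reversed: -37.3 kJ/mol
eq. 2 × 2: (2)·(-112.1) = -224.2 kJ/mol
eq. 3 reversed: -52.3 kJ/mol
Combining the equations, delta H = (-1)·(+37.3) + (2)·(-112.1) + (-1)·(+52.3) = -313.8 kJ/mol

delta H = -313.8 kJ/mol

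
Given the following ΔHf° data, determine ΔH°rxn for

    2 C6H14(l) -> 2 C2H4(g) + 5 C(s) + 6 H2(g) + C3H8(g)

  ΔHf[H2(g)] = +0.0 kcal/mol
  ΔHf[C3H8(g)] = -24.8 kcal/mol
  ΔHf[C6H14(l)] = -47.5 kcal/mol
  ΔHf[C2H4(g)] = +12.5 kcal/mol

Products: 2·(+12.5) + 5·(+0.0) + 6·(+0.0) + 1·(-24.8) = +0.2
Reactants: 2·(-47.5) = -95.0
ΔH°rxn = (+0.2) − (-95.0) = 95.2 kcal/mol

ΔH°rxn = 95.2 kcal/mol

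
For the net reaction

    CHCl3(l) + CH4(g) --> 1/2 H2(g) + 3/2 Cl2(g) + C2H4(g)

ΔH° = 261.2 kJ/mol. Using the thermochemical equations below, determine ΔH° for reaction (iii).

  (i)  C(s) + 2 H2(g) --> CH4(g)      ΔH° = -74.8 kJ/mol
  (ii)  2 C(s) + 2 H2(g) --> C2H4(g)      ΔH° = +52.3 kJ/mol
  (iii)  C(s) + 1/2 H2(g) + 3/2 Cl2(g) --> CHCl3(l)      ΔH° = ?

(i) reversed (CH4(g) must end up as a reactant): +74.8 kJ/mol
(ii) as written (C2H4(g) already on the product side): +52.3 kJ/mol
(iii) reversed (reverse to put CHCl3(l) on the reactant side): contributes −x
+261.2 = (+74.8) + (+52.3) − x
x = (+261.2 − (+127.1)) / (-1) = -134.1 kJ/mol

ΔH° = -134.1 kJ/mol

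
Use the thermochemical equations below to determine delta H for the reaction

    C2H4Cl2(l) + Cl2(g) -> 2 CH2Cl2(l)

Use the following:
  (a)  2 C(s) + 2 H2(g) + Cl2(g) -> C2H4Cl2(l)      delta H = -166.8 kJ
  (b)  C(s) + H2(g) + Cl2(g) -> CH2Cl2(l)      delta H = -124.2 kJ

(a) reversed (reverse to put C2H4Cl2(l) on the reactant side): +166.8 kJ
(b) × 2 (scale by 2 for the 2 CH2Cl2(l)): (2)·(-124.2) = -248.4 kJ
Combining the equations, delta H = (+166.8) + (-248.4) = -81.6 kJ

delta H = -81.6 kJ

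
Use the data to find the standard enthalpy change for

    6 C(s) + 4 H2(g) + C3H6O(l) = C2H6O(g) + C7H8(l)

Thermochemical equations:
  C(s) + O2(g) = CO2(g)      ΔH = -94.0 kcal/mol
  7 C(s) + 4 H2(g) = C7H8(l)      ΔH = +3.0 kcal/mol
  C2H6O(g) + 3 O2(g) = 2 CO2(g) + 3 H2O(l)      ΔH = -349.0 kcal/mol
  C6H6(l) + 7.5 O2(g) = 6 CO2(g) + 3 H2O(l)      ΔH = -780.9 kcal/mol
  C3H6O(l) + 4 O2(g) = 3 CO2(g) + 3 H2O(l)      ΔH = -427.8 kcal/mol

equation 1 reversed: +94.0 kcal/mol
equation 2 as written: +3.0 kcal/mol
equation 3 reversed: +349.0 kcal/mol
equation 4: not needed.
equation 5 as written: -427.8 kcal/mol
Combining the equations, ΔH = (+94.0) + (+3.0) + (+349.0) + (-427.8) = 18.2 kcal/mol

ΔH = 18.2 kcal/mol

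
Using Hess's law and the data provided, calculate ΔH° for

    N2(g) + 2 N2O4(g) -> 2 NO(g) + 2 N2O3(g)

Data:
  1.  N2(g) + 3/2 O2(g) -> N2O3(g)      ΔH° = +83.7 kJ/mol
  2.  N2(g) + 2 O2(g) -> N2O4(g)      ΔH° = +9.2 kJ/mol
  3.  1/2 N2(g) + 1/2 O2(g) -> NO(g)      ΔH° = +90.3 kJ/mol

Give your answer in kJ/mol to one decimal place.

ΔH° = 329.6 kJ/mol

eq. 1 × 2: (2)·(+83.7) = +167.4 kJ/mol
eq. 2 reversed and × 2: (-2)·(+9.2) = -18.4 kJ/mol
eq. 3 × 2: (2)·(+90.3) = +180.6 kJ/mol
Summing the manipulated equations, ΔH° = (+167.4) + (-18.4) + (+180.6) = 329.6 kJ/mol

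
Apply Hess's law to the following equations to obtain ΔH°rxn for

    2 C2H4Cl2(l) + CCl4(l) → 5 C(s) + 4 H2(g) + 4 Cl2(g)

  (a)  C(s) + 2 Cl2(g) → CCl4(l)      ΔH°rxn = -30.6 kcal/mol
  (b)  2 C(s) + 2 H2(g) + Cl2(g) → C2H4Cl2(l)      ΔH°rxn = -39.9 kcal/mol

(a) reversed (reverse to put CCl4(l) on the reactant side): +30.6 kcal/mol
(b) reversed and × 2 (reverse to put C2H4Cl2(l) on the reactant side; scale by 2 for the 2 C2H4Cl2(l)): (-2)·(-39.9) = +79.8 kcal/mol
Since enthalpy is a state function, ΔH°rxn = (+30.6) + (+79.8) = 110.4 kcal/mol

ΔH°rxn = 110.4 kcal/mol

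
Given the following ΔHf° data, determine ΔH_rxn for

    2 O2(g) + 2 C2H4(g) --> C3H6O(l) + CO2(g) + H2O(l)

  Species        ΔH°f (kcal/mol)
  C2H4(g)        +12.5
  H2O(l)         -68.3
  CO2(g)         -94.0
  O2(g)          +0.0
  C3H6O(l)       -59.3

ΔH_rxn = -246.6 kcal/mol

Products: 1·(-59.3) + 1·(-94.0) + 1·(-68.3) = -221.6
Reactants: 2·(+0.0) + 2·(+12.5) = +25.0
ΔH_rxn = (-221.6) − (+25.0) = -246.6 kcal/mol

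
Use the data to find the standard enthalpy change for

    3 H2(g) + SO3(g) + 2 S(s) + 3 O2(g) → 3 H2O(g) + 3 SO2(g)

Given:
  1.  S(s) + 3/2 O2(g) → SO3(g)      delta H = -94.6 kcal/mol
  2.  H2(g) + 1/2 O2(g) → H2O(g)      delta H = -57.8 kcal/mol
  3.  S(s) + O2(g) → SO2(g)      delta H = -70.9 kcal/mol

eq. 1 reversed (reverse to put SO3(g) on the reactant side): +94.6 kcal/mol
eq. 2 × 3 (×3 to match 3 H2O(g) in the target): (3)·(-57.8) = -173.4 kcal/mol
eq. 3 × 3 (×3 to match 3 SO2(g) in the target): (3)·(-70.9) = -212.7 kcal/mol
Summing the manipulated equations, delta H = (+94.6) + (-173.4) + (-212.7) = -291.5 kcal/mol

delta H = -291.5 kcal/mol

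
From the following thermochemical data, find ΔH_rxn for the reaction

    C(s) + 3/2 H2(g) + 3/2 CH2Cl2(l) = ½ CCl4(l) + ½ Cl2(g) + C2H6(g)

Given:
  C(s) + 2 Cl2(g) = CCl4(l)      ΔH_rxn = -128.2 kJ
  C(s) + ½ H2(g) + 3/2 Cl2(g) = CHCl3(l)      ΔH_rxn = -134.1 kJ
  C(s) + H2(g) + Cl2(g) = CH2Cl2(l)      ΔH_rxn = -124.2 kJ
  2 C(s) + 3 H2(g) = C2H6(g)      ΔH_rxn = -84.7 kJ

ΔH_rxn = 37.5 kJ

equation 1 × 1/2 (×1/2 to match 1/2 CCl4(l) in the target): (1/2)·(-128.2) = -64.1 kJ
equation 2: not needed (CHCl3(l) appears nowhere else).
equation 3 reversed and × 3/2 (CH2Cl2(l) must end up as a reactant; scale by 3/2 for the 3/2 CH2Cl2(l)): (-3/2)·(-124.2) = +186.3 kJ
equation 4 as written (C2H6(g) already on the product side): -84.7 kJ
ΔH_rxn = (1/2)·(-128.2) + (-3/2)·(-124.2) + (1)·(-84.7) = 37.5 kJ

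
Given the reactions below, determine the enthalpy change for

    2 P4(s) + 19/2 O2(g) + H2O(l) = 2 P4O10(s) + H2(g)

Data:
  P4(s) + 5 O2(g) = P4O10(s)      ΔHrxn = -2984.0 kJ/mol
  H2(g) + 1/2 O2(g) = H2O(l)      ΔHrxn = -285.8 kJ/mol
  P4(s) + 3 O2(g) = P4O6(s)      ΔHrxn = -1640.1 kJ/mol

ΔHrxn = -5682.2 kJ/mol

equation 1 × 2: (2)·(-2984.0) = -5968.0 kJ/mol
equation 2 reversed: +285.8 kJ/mol
equation 3: not needed.
ΔHrxn = (-5968.0) + (+285.8) = -5682.2 kJ/mol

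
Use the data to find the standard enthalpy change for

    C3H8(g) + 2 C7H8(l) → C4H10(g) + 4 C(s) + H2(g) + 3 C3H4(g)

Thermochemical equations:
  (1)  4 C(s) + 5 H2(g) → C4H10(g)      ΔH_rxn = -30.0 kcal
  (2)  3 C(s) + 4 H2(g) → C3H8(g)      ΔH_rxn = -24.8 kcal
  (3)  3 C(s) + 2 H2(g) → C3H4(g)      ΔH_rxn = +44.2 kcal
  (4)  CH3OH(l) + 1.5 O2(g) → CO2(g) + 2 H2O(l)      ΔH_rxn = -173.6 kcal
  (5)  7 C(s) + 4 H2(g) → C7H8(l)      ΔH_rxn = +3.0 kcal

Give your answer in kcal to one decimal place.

ΔH_rxn = 121.4 kcal

(1) as written (C4H10(g) already on the product side): -30.0 kcal
(2) reversed (C3H8(g) must end up as a reactant): +24.8 kcal
(3) × 3 (×3 to match 3 C3H4(g) in the target): (3)·(+44.2) = +132.6 kcal
(4): not needed (H2O(l) appears nowhere else).
(5) reversed and × 2 (C7H8(l) must end up as a reactant; ×2 to match 2 C7H8(l) in the target): (-2)·(+3.0) = -6.0 kcal
By Hess's law, ΔH_rxn = (1)·(-30.0) + (-1)·(-24.8) + (3)·(+44.2) + (-2)·(+3.0) = 121.4 kcal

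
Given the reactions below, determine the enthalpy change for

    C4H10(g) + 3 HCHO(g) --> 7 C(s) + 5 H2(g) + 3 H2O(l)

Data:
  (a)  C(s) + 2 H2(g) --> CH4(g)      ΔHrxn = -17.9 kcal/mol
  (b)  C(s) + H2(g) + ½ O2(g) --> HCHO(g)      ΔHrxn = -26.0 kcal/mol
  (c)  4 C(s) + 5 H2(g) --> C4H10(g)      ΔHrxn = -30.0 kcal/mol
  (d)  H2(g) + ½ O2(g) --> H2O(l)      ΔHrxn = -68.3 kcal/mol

ΔHrxn = -96.9 kcal/mol

(a): not needed (CH4(g) appears nowhere else).
(b) reversed and × 3 (HCHO(g) must end up as a reactant; ×3 to match 3 HCHO(g) in the target): (-3)·(-26.0) = +78.0 kcal/mol
(c) reversed (reverse to put C4H10(g) on the reactant side): +30.0 kcal/mol
(d) × 3 (×3 to match 3 H2O(l) in the target): (3)·(-68.3) = -204.9 kcal/mol
By Hess's law, ΔHrxn = (+78.0) + (+30.0) + (-204.9) = -96.9 kcal/mol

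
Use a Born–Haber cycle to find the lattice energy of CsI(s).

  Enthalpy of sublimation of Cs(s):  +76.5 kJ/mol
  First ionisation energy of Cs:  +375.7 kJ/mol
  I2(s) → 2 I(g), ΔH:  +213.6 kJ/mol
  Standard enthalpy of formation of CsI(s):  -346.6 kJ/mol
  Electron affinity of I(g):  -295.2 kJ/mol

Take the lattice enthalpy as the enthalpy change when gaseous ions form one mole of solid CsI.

U = -610.4 kJ/mol

ΔHf° = 1·ΔHsub + 1·(ΣIE) + 1/2·D(I2) + 1·EA + U
-346.6 = 1·(+76.5) + 1·(+375.7) + 1/2·(+213.6) + 1·(-295.2) + U
U = -346.6 − (+263.8) = -610.4 kJ/mol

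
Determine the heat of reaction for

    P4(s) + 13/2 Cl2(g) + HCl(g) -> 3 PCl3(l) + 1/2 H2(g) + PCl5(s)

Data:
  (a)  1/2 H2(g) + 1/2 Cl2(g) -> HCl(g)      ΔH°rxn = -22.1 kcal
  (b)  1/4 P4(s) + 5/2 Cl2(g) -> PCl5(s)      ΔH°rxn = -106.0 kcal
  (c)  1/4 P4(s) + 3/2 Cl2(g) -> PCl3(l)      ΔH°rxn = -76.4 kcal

(a) reversed: +22.1 kcal
(b) as written: -106.0 kcal
(c) × 3: (3)·(-76.4) = -229.2 kcal
By Hess's law, ΔH°rxn = (+22.1) + (-106.0) + (-229.2) = -313.1 kcal

ΔH°rxn = -313.1 kcal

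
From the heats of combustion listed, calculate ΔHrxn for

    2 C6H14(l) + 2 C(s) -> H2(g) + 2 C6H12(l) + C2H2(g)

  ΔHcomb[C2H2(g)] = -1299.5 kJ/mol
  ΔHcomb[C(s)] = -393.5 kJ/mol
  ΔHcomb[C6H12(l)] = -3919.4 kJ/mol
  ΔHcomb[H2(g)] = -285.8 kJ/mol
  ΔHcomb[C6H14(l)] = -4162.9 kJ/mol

Using ΔH = Σ nΔHc°(reactants) − Σ nΔHc°(products):
= [2·(-4162.9) + 2·(-393.5)] − [1·(-285.8) + 2·(-3919.4) + 1·(-1299.5)]
= 311.3 kJ/mol

ΔHrxn = 311.3 kJ/mol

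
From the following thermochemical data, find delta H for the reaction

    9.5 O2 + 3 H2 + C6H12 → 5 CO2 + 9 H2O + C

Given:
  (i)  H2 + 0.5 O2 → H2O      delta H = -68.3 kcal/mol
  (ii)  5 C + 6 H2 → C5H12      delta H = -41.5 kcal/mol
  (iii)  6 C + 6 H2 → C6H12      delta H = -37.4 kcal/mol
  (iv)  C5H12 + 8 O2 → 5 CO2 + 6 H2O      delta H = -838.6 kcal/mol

(i) × 3: (3)·(-68.3) = -204.9 kcal/mol
(ii) as written: -41.5 kcal/mol
(iii) reversed (C6H12 must end up as a reactant): +37.4 kcal/mol
(iv) as written (CO2 already on the product side): -838.6 kcal/mol
By Hess's law, delta H = (-204.9) + (-41.5) + (+37.4) + (-838.6) = -1047.6 kcal/mol

delta H = -1047.6 kcal/mol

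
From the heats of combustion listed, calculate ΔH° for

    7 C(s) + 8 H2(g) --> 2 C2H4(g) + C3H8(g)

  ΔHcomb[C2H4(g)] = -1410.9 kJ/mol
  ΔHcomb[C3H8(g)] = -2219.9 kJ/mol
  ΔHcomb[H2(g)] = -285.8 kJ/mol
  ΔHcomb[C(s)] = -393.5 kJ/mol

ΔH° = 0.8 kJ/mol

Using ΔH = Σ nΔHc°(reactants) − Σ nΔHc°(products):
= [7·(-393.5) + 8·(-285.8)] − [2·(-1410.9) + 1·(-2219.9)]
= 0.8 kJ/mol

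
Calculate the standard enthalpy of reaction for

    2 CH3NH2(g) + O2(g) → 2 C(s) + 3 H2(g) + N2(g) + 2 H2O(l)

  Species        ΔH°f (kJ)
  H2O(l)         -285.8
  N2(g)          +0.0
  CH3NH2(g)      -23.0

Products: 2·(+0.0) + 3·(+0.0) + 1·(+0.0) + 2·(-285.8) = -571.6
Reactants: 2·(-23.0) + 1·(+0.0) = -46.0
ΔH° = (-571.6) − (-46.0) = -525.6 kJ

ΔH° = -525.6 kJ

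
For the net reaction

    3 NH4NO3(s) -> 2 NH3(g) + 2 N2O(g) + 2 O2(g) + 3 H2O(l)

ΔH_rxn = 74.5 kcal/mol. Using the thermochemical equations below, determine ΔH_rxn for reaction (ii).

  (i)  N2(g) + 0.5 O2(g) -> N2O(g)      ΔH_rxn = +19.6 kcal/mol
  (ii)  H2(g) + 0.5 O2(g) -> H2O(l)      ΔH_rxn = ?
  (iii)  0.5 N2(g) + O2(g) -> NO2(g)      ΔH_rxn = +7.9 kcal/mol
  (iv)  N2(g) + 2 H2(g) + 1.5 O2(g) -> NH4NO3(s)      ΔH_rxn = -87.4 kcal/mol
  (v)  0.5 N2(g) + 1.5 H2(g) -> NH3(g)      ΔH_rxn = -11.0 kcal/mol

(i) × 2 (×2 to match 2 N2O(g) in the target): (2)·(+19.6) = +39.2 kcal/mol
(ii) × 3 (×3 to match 3 H2O(l) in the target): contributes 3·x
(iii): not needed (NO2(g) appears nowhere else).
(iv) reversed and × 3 (NH4NO3(s) must end up as a reactant; ×3 to match 3 NH4NO3(s) in the target): (-3)·(-87.4) = +262.2 kcal/mol
(v) × 2 (×2 to match 2 NH3(g) in the target): (2)·(-11.0) = -22.0 kcal/mol
+74.5 = (+39.2) + (+262.2) + (-22.0) + 3·x
x = (+74.5 − (+279.4)) / (3) = -68.3 kcal/mol

ΔH_rxn = -68.3 kcal/mol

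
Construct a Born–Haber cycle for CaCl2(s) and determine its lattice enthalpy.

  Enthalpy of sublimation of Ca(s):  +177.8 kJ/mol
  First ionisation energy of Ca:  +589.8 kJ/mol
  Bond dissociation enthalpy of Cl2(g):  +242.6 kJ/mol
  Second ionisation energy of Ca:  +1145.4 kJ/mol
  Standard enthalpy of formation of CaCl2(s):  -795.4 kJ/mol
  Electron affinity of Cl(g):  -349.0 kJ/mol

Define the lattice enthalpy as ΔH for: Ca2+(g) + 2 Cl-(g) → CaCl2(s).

U = -2253.0 kJ/mol

ΔHf° = 1·ΔHsub + 1·(ΣIE) + 1·D(Cl2) + 2·EA + U
-795.4 = 1·(+177.8) + 1·(+1735.2) + 1·(+242.6) + 2·(-349.0) + U
U = -795.4 − (+1457.6) = -2253.0 kJ/mol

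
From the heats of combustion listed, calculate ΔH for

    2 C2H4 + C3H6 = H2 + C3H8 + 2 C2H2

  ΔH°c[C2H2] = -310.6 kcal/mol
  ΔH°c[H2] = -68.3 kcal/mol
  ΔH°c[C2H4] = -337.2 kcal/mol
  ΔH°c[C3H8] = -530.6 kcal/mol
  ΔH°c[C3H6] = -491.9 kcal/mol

Using ΔH = Σ nΔHc°(reactants) − Σ nΔHc°(products):
= [2·(-337.2) + 1·(-491.9)] − [1·(-68.3) + 1·(-530.6) + 2·(-310.6)]
= 53.8 kcal/mol

ΔH = 53.8 kcal/mol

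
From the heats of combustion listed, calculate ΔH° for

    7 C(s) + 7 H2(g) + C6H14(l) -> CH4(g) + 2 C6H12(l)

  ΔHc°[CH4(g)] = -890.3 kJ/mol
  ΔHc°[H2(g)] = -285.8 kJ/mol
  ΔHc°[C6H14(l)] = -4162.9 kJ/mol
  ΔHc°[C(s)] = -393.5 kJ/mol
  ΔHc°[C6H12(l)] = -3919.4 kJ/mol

With combustion enthalpies, reactants minus products:
= [7·(-393.5) + 7·(-285.8) + 1·(-4162.9)] − [1·(-890.3) + 2·(-3919.4)]
= -188.9 kJ/mol

ΔH° = -188.9 kJ/mol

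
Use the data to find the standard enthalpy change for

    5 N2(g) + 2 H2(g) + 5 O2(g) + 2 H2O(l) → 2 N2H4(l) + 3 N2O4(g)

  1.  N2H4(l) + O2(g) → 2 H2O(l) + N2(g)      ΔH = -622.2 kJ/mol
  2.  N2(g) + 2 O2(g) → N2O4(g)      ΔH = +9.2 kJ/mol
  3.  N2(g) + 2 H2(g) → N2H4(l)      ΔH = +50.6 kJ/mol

ΔH = 700.4 kJ/mol

eq. 1 reversed (reverse to put H2O(l) on the reactant side): +622.2 kJ/mol
eq. 2 × 3 (×3 to match 3 N2O4(g) in the target): (3)·(+9.2) = +27.6 kJ/mol
eq. 3 as written (H2(g) already on the reactant side): +50.6 kJ/mol
By Hess's law, ΔH = (-1)·(-622.2) + (3)·(+9.2) + (1)·(+50.6) = 700.4 kJ/mol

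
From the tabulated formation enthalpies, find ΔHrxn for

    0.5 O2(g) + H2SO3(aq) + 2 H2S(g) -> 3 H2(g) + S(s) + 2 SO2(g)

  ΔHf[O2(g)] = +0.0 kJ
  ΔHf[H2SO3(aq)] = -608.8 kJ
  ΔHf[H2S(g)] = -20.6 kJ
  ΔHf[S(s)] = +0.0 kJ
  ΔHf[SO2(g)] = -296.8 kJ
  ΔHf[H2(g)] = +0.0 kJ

ΔHrxn = 56.4 kJ

Products: 3·(+0.0) + 1·(+0.0) + 2·(-296.8) = -593.6
Reactants: 1/2·(+0.0) + 1·(-608.8) + 2·(-20.6) = -650.0
ΔHrxn = (-593.6) − (-650.0) = 56.4 kJ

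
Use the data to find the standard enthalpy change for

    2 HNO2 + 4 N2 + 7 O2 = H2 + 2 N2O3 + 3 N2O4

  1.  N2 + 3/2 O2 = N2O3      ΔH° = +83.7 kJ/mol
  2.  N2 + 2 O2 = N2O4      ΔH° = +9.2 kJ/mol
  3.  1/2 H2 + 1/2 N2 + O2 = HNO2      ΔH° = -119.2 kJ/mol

ΔH° = 433.4 kJ/mol

eq. 1 × 2 (×2 to match 2 N2O3 in the target): (2)·(+83.7) = +167.4 kJ/mol
eq. 2 × 3 (×3 to match 3 N2O4 in the target): (3)·(+9.2) = +27.6 kJ/mol
eq. 3 reversed and × 2 (HNO2 must end up as a reactant; ×2 to match 2 HNO2 in the target): (-2)·(-119.2) = +238.4 kJ/mol
ΔH° = (2)·(+83.7) + (3)·(+9.2) + (-2)·(-119.2) = 433.4 kJ/mol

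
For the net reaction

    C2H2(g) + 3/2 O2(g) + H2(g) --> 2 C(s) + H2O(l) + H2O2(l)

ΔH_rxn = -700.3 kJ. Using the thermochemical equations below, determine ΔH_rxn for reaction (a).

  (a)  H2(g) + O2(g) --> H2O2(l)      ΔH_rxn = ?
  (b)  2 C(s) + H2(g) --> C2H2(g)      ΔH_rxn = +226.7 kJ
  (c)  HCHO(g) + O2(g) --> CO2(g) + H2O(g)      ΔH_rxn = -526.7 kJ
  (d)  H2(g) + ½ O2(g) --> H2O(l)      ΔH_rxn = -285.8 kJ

(a) as written: contributes x
(b) reversed: -226.7 kJ
(c): not needed.
(d) as written: -285.8 kJ
-700.3 = (-226.7) + (-285.8) + x
x = (-700.3 − (-512.5)) / (1) = -187.8 kJ

ΔH_rxn = -187.8 kJ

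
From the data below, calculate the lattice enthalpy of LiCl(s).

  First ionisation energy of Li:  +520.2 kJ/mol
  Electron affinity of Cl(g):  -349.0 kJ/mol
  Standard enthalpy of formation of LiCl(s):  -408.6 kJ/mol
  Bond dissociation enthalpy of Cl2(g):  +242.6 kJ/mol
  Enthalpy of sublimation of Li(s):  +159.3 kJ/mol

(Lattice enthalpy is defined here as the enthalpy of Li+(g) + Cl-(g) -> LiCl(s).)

ΔHf° = 1·ΔHsub + 1·(ΣIE) + 1/2·D(Cl2) + 1·EA + U
-408.6 = 1·(+159.3) + 1·(+520.2) + 1/2·(+242.6) + 1·(-349.0) + U
U = -408.6 − (+451.8) = -860.4 kJ/mol

U = -860.4 kJ/mol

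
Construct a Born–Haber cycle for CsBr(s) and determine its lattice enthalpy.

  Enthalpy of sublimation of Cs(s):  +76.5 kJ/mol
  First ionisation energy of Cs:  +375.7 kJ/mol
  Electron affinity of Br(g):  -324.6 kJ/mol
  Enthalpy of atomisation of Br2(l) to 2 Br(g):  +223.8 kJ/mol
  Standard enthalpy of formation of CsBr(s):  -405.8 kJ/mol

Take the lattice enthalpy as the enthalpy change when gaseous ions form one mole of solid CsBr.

U = -645.3 kJ/mol

ΔHf° = 1·ΔHsub + 1·(ΣIE) + 1/2·D(Br2) + 1·EA + U
-405.8 = 1·(+76.5) + 1·(+375.7) + 1/2·(+223.8) + 1·(-324.6) + U
U = -405.8 − (+239.5) = -645.3 kJ/mol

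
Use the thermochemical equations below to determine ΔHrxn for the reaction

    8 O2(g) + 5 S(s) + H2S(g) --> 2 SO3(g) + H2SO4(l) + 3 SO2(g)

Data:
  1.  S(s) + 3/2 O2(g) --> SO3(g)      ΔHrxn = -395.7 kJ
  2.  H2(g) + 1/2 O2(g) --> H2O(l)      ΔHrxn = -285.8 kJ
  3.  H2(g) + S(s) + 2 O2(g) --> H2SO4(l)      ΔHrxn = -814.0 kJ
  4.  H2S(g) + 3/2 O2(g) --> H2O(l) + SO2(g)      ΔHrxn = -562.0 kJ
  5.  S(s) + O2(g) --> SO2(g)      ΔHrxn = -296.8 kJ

eq. 1 × 2: (2)·(-395.7) = -791.4 kJ
eq. 2 reversed: +285.8 kJ
eq. 3 as written: -814.0 kJ
eq. 4 as written: -562.0 kJ
eq. 5 × 2: (2)·(-296.8) = -593.6 kJ
By Hess's law, ΔHrxn = (-791.4) + (+285.8) + (-814.0) + (-562.0) + (-593.6) = -2475.2 kJ

ΔHrxn = -2475.2 kJ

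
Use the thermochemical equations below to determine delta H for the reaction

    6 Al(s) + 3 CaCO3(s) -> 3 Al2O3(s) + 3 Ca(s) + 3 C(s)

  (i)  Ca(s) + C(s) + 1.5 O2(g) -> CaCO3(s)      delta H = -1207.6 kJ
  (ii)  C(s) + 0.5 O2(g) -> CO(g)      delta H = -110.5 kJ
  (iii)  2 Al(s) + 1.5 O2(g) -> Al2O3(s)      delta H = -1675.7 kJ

(i) reversed and × 3 (CaCO3(s) must end up as a reactant; scale by 3 for the 3 CaCO3(s)): (-3)·(-1207.6) = +3622.8 kJ
(ii): not needed (CO(g) appears nowhere else).
(iii) × 3 (scale by 3 for the 3 Al2O3(s)): (3)·(-1675.7) = -5027.1 kJ
By Hess's law, delta H = (-3)·(-1207.6) + (3)·(-1675.7) = -1404.3 kJ

delta H = -1404.3 kJ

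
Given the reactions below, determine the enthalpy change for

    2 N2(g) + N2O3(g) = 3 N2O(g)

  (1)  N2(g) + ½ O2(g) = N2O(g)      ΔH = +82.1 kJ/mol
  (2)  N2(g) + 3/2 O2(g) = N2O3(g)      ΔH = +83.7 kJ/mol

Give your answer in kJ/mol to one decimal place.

(1) × 3: (3)·(+82.1) = +246.3 kJ/mol
(2) reversed: -83.7 kJ/mol
Combining the equations, ΔH = (+246.3) + (-83.7) = 162.6 kJ/mol

ΔH = 162.6 kJ/mol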